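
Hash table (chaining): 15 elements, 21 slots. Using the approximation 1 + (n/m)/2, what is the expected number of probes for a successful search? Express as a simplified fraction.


Computing expected probes:
alpha = 15/21
= 1 + alpha/2
= 1 + 15/(2*21)
= (2*21 + 15) / (2*21)
= 57/42 = 19/14


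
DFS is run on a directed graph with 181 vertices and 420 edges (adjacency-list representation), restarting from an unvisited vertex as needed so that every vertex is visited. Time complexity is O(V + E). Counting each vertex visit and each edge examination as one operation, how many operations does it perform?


A full DFS traversal processes each vertex exactly once (push/pop on stack).
Each directed edge is examined once.
V = 181, E = 420
V + E = 601


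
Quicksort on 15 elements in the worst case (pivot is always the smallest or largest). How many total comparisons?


In the worst case, each partition step picks the worst pivot:
  Partition 1: 14 comparisons (n-1 elements to compare)
  Partition 2: 13 comparisons
  Partition 3: 12 comparisons
  Partition 4: 11 comparisons
  Partition 5: 10 comparisons
  ...
  Last partition: 0 comparisons
Total = (n-1) + (n-2) + ... + 1 + 0 = n*(n-1)/2
= 15*14/2 = 105


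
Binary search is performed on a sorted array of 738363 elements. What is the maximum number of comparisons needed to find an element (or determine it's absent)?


Binary search halves the search space each comparison:
  Step 1: search space = 738363 -> 369181
  Step 2: search space = 369181 -> 184590
  Step 3: search space = 184590 -> 92295
  Step 4: search space = 92295 -> 46147
  Step 5: search space = 46147 -> 23073
  Step 6: search space = 23073 -> 11536
  Step 7: search space = 11536 -> 5768
  Step 8: search space = 5768 -> 2884
  Step 9: search space = 2884 -> 1442
  Step 10: search space = 1442 -> 721
  Step 11: search space = 721 -> 360
  Step 12: search space = 360 -> 180
  Step 13: search space = 180 -> 90
  Step 14: search space = 90 -> 45
  Step 15: search space = 45 -> 22
  Step 16: search space = 22 -> 11
  Step 17: search space = 11 -> 5
  Step 18: search space = 5 -> 2
  Step 19: search space = 2 -> 1
  Step 20: search space = 1 (final check)
Maximum comparisons = floor(log2(738363)) + 1 = 19 + 1 = 20


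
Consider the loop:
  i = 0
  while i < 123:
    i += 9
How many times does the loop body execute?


Starting at i = 0, each iteration adds 9.
Iterations until i >= 123:
  Iteration 1: i = 0 -> i = 9
  Iteration 2: i = 9 -> i = 18
  Iteration 3: i = 18 -> i = 27
  Iteration 4: i = 27 -> i = 36
  Iteration 5: i = 36 -> i = 45
  Iteration 6: i = 45 -> i = 54
  Iteration 7: i = 54 -> i = 63
  Iteration 8: i = 63 -> i = 72
  ... continuing ...
Total iterations = ceil(123/9) = 14


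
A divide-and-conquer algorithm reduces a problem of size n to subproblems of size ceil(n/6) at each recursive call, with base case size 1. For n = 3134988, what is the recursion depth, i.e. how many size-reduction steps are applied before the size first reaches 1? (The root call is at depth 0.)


Each step divides the size by 6 (rounding up); after k steps the size is ceil(n/6^k), which equals 1 exactly when 6^k >= n.
So the depth is the smallest k with 6^k >= 3134988, i.e. ceil(log_6(3134988)).
6^8 = 1679616 < 3134988 <= 10077696 = 6^9
Recursion depth = 9


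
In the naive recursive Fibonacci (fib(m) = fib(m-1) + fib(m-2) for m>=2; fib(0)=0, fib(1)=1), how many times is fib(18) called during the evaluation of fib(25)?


Let N(m) = number of times fib(m) is called while evaluating fib(25).
N(25) = 1 (the initial call).
N(24) = 1 (only fib(25) calls it).
For 1 <= m <= 23: fib(m) is called by fib(m+1) and fib(m+2), so
  N(m) = N(m+1) + N(m+2).
fib(0) is called only by fib(2), so N(0) = N(2).
Walk down from m=25:
  N(25)=1, N(24)=1, N(23)=2, N(22)=3, N(21)=5, N(20)=8, N(19)=13, N(18)=21
N(18) = 21


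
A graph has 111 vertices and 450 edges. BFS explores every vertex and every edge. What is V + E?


A full BFS traversal dequeues each vertex once and examines each edge once.
Vertex visits: 111
Edge visits: 450
V + E = 111 + 450 = 561


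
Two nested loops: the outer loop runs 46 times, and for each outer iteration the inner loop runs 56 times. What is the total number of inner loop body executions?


Outer loop: 46 iterations
Inner loop: 56 iterations per outer iteration
Total = 46 * 56 = 2576


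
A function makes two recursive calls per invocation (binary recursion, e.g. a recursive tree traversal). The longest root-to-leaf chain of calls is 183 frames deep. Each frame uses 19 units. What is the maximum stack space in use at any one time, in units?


Binary recursion: the two calls run one after the other, so only one root-to-leaf chain of frames is on the stack at a time.
Maximum depth (longest chain) = 183 frames
Each frame = 19 units
Max stack space = 183 * 19 = 3477


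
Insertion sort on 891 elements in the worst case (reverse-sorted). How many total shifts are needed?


In the worst case (reverse-sorted), each element shifts past all previous:
  Element 1: 1 shifts
  Element 2: 2 shifts
  Element 3: 3 shifts
  Element 4: 4 shifts
  Element 5: 5 shifts
  ...
  Element 890: 890 shifts
Total = 1 + 2 + ... + 890
= 891*(891-1)/2 = 396495


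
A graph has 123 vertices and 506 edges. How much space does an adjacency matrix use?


Adjacency matrix: V x V grid of entries
Space = V^2 = 123^2 = 123 * 123 = 15129


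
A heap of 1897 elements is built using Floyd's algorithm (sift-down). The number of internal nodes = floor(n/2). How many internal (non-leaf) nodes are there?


Leaf nodes occupy roughly half the array.
Sift-down is called for each internal node, starting from the last one.
Internal nodes = floor(n/2) = floor(1897/2) = 948


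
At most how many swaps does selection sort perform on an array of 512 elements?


Each of the 511 passes places one element in its final position.
Pass 1: swap minimum into position 0
Pass 2: swap minimum of remaining into position 1
...
Pass 511: last two elements, one swap
Maximum swaps = 512 - 1 = 511


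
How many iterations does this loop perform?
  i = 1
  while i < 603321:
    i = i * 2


The loop variable doubles each iteration:
i = 1 -> 2 -> 4 -> 8 -> 16 -> 32 -> 64 -> 128 -> 256 -> 512 -> 1024 -> 2048 -> 4096 -> 8192 -> 16384 -> 32768 -> 65536 -> 131072 -> 262144 -> 524288 -> 1048576 (stop, 1048576 >= 603321)
Number of doublings = ceil(log2(603321)) = 20


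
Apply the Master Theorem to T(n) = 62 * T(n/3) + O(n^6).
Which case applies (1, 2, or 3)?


The Master Theorem: T(n) = a*T(n/b) + O(n^c)
  a = 62, b = 3, c = 6
log_b(a) = log_3(62) ~ 3.757
Compare b^c with a: 3^6 = 729 > 62, so c > log_b(a).
Since c > log_b(a), Case 3 applies.
T(n) = O(n^6)
Master Theorem case = 3


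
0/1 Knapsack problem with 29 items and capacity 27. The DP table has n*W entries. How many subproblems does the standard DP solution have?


The DP table is indexed by (item, capacity).
Rows: 29 items
Columns: 27 capacity values (1 to W)
Total subproblems = 29 * 27 = 783


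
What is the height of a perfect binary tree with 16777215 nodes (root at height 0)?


A perfect binary tree with 16777215 nodes:
  16777215 = 2^24 - 1
  Levels: 0, 1, ..., 23
  Height = 23


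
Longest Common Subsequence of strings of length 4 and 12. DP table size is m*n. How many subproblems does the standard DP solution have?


DP table indexed by positions in both strings.
First string: 4 positions
Second string: 12 positions
Total = 4 * 12 = 48


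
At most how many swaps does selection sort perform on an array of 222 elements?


Each of the 221 passes places one element in its final position.
Pass 1: swap minimum into position 0
Pass 2: swap minimum of remaining into position 1
...
Pass 221: last two elements, one swap
Maximum swaps = 222 - 1 = 221


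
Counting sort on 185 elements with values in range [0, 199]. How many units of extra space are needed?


Output array size: 185 (to store sorted result)
Count array size: 200 (one slot per possible value, range 0 to 199)
Total extra space = 185 + 200 = 385


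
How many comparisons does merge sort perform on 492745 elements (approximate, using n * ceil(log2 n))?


Recursion depth: ceil(log2(492745)) = 19
Each recursion level merges n = 492745 elements
Total = 492745 * 19 = 9362155


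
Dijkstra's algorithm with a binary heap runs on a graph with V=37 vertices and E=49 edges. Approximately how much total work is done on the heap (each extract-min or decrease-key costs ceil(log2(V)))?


Dijkstra with a binary heap: each vertex is extracted once, each edge may relax once.
Each heap operation costs O(log V).
V + E = 37 + 49 = 86
ceil(log2(37)) = 6 (since 2^5 = 32 < 37 <= 64 = 2^6)
Total heap work = (V+E) * ceil(log2(V)) = 86 * 6 = 516


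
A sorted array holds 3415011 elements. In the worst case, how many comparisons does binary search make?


Halving sequence: 3415011 -> 1707505 -> 853752 -> 426876 -> 213438 -> 106719 -> 53359 -> 26679 -> 13339 -> 6669 -> 3334 -> 1667 -> 833 -> 416 -> 208 -> 104 -> 52 -> 26 -> 13 -> 6 -> 3 -> 1
Number of halvings = 21
Max comparisons = 21 + 1 = 22


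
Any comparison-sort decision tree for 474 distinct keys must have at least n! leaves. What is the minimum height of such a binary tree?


A binary decision tree of height h has at most 2^h leaves and needs at least n! of them, so h >= ceil(log2(n!)).
474! is far too large to multiply out, so use Stirling's series:
  ln(n!) ~ n ln n - n + (1/2) ln(2 pi n) + 1/(12n)  (error below 1/(360 n^3), negligible here)
  ln(474) = 6.1612073
  n ln n = 474 * 6.1612073 = 2920.4123
  (1/2) ln(2 pi * 474) = (1/2) ln(2978.2298) = 3.9995
  1/(12*474) = 0.0002
  ln(474!) ~ 2920.4123 - 474 + 3.9995 + 0.0002 = 2450.4120
Convert to base 2: log2(474!) = 2450.4120 / ln 2 = 2450.4120 / 0.69314718 = 3535.1972
ceil(3535.1972) = 3536


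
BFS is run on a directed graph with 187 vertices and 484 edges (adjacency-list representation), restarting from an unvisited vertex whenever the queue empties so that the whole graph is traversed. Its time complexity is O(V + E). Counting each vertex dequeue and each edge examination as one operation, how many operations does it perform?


A full BFS traversal dequeues each vertex exactly once and examines each directed edge exactly once.
V = 187 (vertex processing cost)
E = 484 (edge examination cost)
Total operations proportional to V + E = 187 + 484 = 671


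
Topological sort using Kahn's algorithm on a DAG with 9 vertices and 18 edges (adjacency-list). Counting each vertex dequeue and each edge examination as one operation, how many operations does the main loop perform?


Kahn's algorithm:
  1. Compute in-degrees: O(V + E)
  2. Process queue: each vertex dequeued once (O(V))
     each edge examined once (O(E))
Total = V + E = 9 + 18 = 27


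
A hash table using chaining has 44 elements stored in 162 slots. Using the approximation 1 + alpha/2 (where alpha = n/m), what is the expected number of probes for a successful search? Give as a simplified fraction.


Load factor alpha = n/m = 44/162
Expected probes = 1 + alpha/2 = 1 + 44/(2*162)
= 1 + 44/324
= 324/324 + 44/324
= 368/324
Simplify: 92/81


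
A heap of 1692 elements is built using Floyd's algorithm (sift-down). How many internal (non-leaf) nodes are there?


Leaf nodes occupy roughly half the array.
Sift-down is called for each internal node, starting from the last one.
Internal nodes = floor(n/2) = floor(1692/2) = 846


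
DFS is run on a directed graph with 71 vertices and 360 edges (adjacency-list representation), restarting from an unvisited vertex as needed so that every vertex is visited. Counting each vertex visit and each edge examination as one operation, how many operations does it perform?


A full DFS traversal processes each vertex exactly once (push/pop on stack).
Each directed edge is examined once.
V = 71, E = 360
V + E = 431


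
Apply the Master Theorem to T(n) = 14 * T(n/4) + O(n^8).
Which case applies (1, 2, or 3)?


The Master Theorem: T(n) = a*T(n/b) + O(n^c)
  a = 14, b = 4, c = 8
log_b(a) = log_4(14) ~ 1.904
Compare b^c with a: 4^8 = 65536 > 14, so c > log_b(a).
Since c > log_b(a), Case 3 applies.
T(n) = O(n^8)
Master Theorem case = 3


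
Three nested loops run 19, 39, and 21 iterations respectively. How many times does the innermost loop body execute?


Loop 1 (outermost): 19 iterations
Loop 2 (middle): 39 iterations per outer
Loop 3 (innermost): 21 iterations per middle
Total = 19 * 39 * 21 = 15561


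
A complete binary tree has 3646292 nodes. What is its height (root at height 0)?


In a complete binary tree, level k holds nodes 2^k .. 2^(k+1)-1 (1-indexed).
Height = floor(log2(n)) = floor(log2(3646292)) = 21
Check: 2^21 = 2097152 <= 3646292 < 4194304 = 2^22


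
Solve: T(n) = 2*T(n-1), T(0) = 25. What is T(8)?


Unrolling:
T(8) = 2*T(7) = 2^2*T(6) = ... = 2^8*T(0)
= 2^8 * 25
= 256 * 25 = 6400


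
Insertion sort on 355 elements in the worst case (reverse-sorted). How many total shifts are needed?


In the worst case (reverse-sorted), each element shifts past all previous:
  Element 1: 1 shifts
  Element 2: 2 shifts
  Element 3: 3 shifts
  Element 4: 4 shifts
  Element 5: 5 shifts
  ...
  Element 354: 354 shifts
Total = 1 + 2 + ... + 354
= 355*(355-1)/2 = 62835


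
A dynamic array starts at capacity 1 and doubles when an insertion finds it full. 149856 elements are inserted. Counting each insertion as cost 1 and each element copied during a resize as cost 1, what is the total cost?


n = 149856
Insertion costs: 149856
Resizes copy 1, 2, 4, ... up to the largest power of 2 that is <= n-1 = 149855, i.e. 131072.
Copy costs = 1 + 2 + 4 + 8 + 16 + 32 + 64 + 128 + 256 + 512 + 1024 + 2048 + 4096 + 8192 + 16384 + 32768 + 65536 + 131072 = 262143
Total = 149856 + 262143 = 411999


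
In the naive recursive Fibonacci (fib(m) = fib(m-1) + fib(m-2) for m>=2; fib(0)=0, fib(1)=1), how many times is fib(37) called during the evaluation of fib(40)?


Let N(m) = number of times fib(m) is called while evaluating fib(40).
N(40) = 1 (the initial call).
N(39) = 1 (only fib(40) calls it).
For 1 <= m <= 38: fib(m) is called by fib(m+1) and fib(m+2), so
  N(m) = N(m+1) + N(m+2).
fib(0) is called only by fib(2), so N(0) = N(2).
Walk down from m=40:
  N(40)=1, N(39)=1, N(38)=2, N(37)=3
N(37) = 3


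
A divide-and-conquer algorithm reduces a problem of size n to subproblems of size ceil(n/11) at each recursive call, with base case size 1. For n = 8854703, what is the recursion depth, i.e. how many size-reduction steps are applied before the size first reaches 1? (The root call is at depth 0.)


Each step divides the size by 11 (rounding up); after k steps the size is ceil(n/11^k), which equals 1 exactly when 11^k >= n.
So the depth is the smallest k with 11^k >= 8854703, i.e. ceil(log_11(8854703)).
11^6 = 1771561 < 8854703 <= 19487171 = 11^7
Recursion depth = 7


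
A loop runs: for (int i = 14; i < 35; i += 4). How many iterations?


Loop starts at i = 14, increments by 4, stops when i >= 35.
Number of iterations = ceil((35 - 14) / 4)
= ceil(21 / 4)
= 6


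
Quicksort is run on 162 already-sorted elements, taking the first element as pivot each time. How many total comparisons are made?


Sum of comparisons per partition:
161 + 160 + ... + 1 + 0
= 162 * (162 - 1) / 2
= 162 * 161 / 2
= 13041


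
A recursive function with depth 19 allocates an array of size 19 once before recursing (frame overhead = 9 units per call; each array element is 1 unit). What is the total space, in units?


Array allocation: 19 units (allocated once)
Stack frames: 19 deep * 9 per frame = 171 units
Total = 19 + 171 = 190


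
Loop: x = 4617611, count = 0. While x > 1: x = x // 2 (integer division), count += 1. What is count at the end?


The variable x halves each step:
x = 4617611 -> 2308805 -> 1154402 -> 577201 -> 288600 -> 144300 -> 72150 -> 36075 -> 18037 -> 9018 -> 4509 -> 2254 -> 1127 -> 563 -> 281 -> 140 -> 70 -> 35 -> 17 -> 8 -> 4 -> 2 -> 1
Number of halvings = floor(log2(4617611)) = 22


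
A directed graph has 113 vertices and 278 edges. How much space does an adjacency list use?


Adjacency list: one list head per vertex + one entry per edge
Vertex heads: 113
Edge entries: 278
Total = 113 + 278 = 391


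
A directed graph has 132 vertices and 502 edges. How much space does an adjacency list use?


Adjacency list: one list head per vertex + one entry per edge
Vertex heads: 132
Edge entries: 502
Total = 132 + 502 = 634


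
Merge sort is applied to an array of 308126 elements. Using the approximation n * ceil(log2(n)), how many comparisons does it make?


Merge sort divides the array into halves recursively.
Number of levels = ceil(log2(308126)) = 19
At each level, approximately n = 308126 comparisons are needed for merging.
Total comparisons ~ n * ceil(log2(n)) = 308126 * 19 = 5854394


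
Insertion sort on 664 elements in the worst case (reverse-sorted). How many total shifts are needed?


In the worst case (reverse-sorted), each element shifts past all previous:
  Element 1: 1 shifts
  Element 2: 2 shifts
  Element 3: 3 shifts
  Element 4: 4 shifts
  Element 5: 5 shifts
  ...
  Element 663: 663 shifts
Total = 1 + 2 + ... + 663
= 664*(664-1)/2 = 220116


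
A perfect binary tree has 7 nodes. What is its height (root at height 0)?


For a perfect binary tree of height h: n = 2^(h+1) - 1, so h = log2(n+1) - 1.
  n + 1 = 8 = 2^3
  log2(8) = 3
  height = 3 - 1 = 2


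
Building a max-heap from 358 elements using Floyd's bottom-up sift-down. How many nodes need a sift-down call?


In a heap of 358 elements (0-indexed array):
  Last element index: 357
  Parent of last element: floor((357 - 1) / 2) = 178
  Internal nodes: indices 0 to 178
  Count = floor(358/2) = 179


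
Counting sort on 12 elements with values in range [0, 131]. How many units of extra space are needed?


Output array size: 12 (to store sorted result)
Count array size: 132 (one slot per possible value, range 0 to 131)
Total extra space = 12 + 132 = 144


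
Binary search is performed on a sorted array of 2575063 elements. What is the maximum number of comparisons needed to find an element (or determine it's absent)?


Binary search halves the search space each comparison:
  Step 1: search space = 2575063 -> 1287531
  Step 2: search space = 1287531 -> 643765
  Step 3: search space = 643765 -> 321882
  Step 4: search space = 321882 -> 160941
  Step 5: search space = 160941 -> 80470
  Step 6: search space = 80470 -> 40235
  Step 7: search space = 40235 -> 20117
  Step 8: search space = 20117 -> 10058
  Step 9: search space = 10058 -> 5029
  Step 10: search space = 5029 -> 2514
  Step 11: search space = 2514 -> 1257
  Step 12: search space = 1257 -> 628
  Step 13: search space = 628 -> 314
  Step 14: search space = 314 -> 157
  Step 15: search space = 157 -> 78
  Step 16: search space = 78 -> 39
  Step 17: search space = 39 -> 19
  Step 18: search space = 19 -> 9
  Step 19: search space = 9 -> 4
  Step 20: search space = 4 -> 2
  Step 21: search space = 2 -> 1
  Step 22: search space = 1 (final check)
Maximum comparisons = floor(log2(2575063)) + 1 = 21 + 1 = 22


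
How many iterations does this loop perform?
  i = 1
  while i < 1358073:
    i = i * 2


The loop variable doubles each iteration:
i = 1 -> 2 -> 4 -> 8 -> 16 -> 32 -> 64 -> 128 -> 256 -> 512 -> 1024 -> 2048 -> 4096 -> 8192 -> 16384 -> 32768 -> 65536 -> 131072 -> 262144 -> 524288 -> 1048576 -> 2097152 (stop, 2097152 >= 1358073)
Number of doublings = ceil(log2(1358073)) = 21


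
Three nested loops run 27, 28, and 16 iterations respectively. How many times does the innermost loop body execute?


Loop 1 (outermost): 27 iterations
Loop 2 (middle): 28 iterations per outer
Loop 3 (innermost): 16 iterations per middle
Total = 27 * 28 * 16 = 12096


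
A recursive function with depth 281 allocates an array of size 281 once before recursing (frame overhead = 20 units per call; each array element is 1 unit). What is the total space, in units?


Array allocation: 281 units (allocated once)
Stack frames: 281 deep * 20 per frame = 5620 units
Total = 281 + 5620 = 5901


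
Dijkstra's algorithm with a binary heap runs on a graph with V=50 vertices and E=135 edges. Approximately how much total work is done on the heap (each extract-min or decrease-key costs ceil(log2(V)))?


Dijkstra with a binary heap: each vertex is extracted once, each edge may relax once.
Each heap operation costs O(log V).
V + E = 50 + 135 = 185
ceil(log2(50)) = 6 (since 2^5 = 32 < 50 <= 64 = 2^6)
Total heap work = (V+E) * ceil(log2(V)) = 185 * 6 = 1110


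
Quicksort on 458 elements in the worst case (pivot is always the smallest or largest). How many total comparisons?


In the worst case, each partition step picks the worst pivot:
  Partition 1: 457 comparisons (n-1 elements to compare)
  Partition 2: 456 comparisons
  Partition 3: 455 comparisons
  Partition 4: 454 comparisons
  Partition 5: 453 comparisons
  ...
  Last partition: 0 comparisons
Total = (n-1) + (n-2) + ... + 1 + 0 = n*(n-1)/2
= 458*457/2 = 104653


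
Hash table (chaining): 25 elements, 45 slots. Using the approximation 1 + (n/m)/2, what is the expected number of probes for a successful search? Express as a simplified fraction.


Computing expected probes:
alpha = 25/45
= 1 + alpha/2
= 1 + 25/(2*45)
= (2*45 + 25) / (2*45)
= 115/90 = 23/18


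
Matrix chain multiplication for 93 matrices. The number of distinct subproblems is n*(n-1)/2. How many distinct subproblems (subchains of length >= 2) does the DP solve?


Subproblems are indexed by (i, j) where i < j.
Number of such pairs = n*(n-1)/2
= 93 * 92 / 2
= 4278


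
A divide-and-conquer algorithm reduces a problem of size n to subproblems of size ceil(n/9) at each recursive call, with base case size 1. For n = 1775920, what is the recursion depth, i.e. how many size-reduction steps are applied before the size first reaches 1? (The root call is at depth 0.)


Each step divides the size by 9 (rounding up); after k steps the size is ceil(n/9^k), which equals 1 exactly when 9^k >= n.
So the depth is the smallest k with 9^k >= 1775920, i.e. ceil(log_9(1775920)).
9^6 = 531441 < 1775920 <= 4782969 = 9^7
Recursion depth = 7


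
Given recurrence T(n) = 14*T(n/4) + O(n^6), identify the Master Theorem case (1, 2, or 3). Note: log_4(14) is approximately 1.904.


Master Theorem parameters: a=14, b=4, c=6
log_b(a) = 1.904
Compare b^c with a: 4^6 = 4096 > 14, so c > log_b(a).
Comparing c=6 vs log_b(a)=1.904:
6 > 1.904 => Case 3
Result: T(n) = O(n^6)
Master Theorem case = 3


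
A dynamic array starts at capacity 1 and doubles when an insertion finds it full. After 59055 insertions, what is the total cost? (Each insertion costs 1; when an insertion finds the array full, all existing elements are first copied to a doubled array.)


Insertion cost: 59055 (one per element)
Resizes occur just before inserting elements 2, 3, 5, 9, ...
Elements copied at each resize: 1 + 2 + 4 + 8 + 16 + 32 + 64 + 128 + 256 + 512 + 1024 + 2048 + 4096 + 8192 + 16384 + 32768
Sum of copies = 65535 (geometric series: 2^k - 1)
Total = 59055 + 65535 = 124590


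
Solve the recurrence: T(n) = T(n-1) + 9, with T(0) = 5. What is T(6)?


Unrolling the recurrence:
T(6) = T(5) + 9
       = T(4) + 9 + 9
       = T(3) + 9*3
       ...
       = T(0) + 9*6
       = 5 + 54 = 59


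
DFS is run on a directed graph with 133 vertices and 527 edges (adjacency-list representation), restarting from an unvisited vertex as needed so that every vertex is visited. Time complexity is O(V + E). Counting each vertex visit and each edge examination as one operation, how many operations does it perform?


A full DFS traversal processes each vertex exactly once (push/pop on stack).
Each directed edge is examined once.
V = 133, E = 527
V + E = 660


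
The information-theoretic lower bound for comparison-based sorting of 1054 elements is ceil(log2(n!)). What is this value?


A binary decision tree of height h has at most 2^h leaves and needs at least n! of them, so h >= ceil(log2(n!)).
1054! is far too large to multiply out, so use Stirling's series:
  ln(n!) ~ n ln n - n + (1/2) ln(2 pi n) + 1/(12n)  (error below 1/(360 n^3), negligible here)
  ln(1054) = 6.9603477
  n ln n = 1054 * 6.9603477 = 7336.2065
  (1/2) ln(2 pi * 1054) = (1/2) ln(6622.4773) = 4.3991
  1/(12*1054) = 0.0001
  ln(1054!) ~ 7336.2065 - 1054 + 4.3991 + 0.0001 = 6286.6057
Convert to base 2: log2(1054!) = 6286.6057 / ln 2 = 6286.6057 / 0.69314718 = 9069.6549
ceil(9069.6549) = 9070


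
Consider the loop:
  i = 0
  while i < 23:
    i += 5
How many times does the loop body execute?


Starting at i = 0, each iteration adds 5.
Iterations until i >= 23:
  Iteration 1: i = 0 -> i = 5
  Iteration 2: i = 5 -> i = 10
  Iteration 3: i = 10 -> i = 15
  Iteration 4: i = 15 -> i = 20
  Iteration 5: i = 20 -> i = 25
Total iterations = ceil(23/5) = 5


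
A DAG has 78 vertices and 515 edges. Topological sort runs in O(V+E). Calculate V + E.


V = 78 (vertex processing)
E = 515 (edge processing)
V + E = 78 + 515 = 593


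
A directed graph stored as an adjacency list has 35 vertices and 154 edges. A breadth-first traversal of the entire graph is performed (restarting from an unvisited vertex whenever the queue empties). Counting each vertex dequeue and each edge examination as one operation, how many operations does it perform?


A full BFS traversal dequeues each vertex once and examines each edge once.
Vertex visits: 35
Edge visits: 154
V + E = 35 + 154 = 189


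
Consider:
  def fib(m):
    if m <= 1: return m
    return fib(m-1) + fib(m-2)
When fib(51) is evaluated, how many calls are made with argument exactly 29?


Let N(m) = number of times fib(m) is called while evaluating fib(51).
N(51) = 1 (the initial call).
N(50) = 1 (only fib(51) calls it).
For 1 <= m <= 49: fib(m) is called by fib(m+1) and fib(m+2), so
  N(m) = N(m+1) + N(m+2).
fib(0) is called only by fib(2), so N(0) = N(2).
Walk down from m=51:
  N(51)=1, N(50)=1, N(49)=2, N(48)=3, N(47)=5, N(46)=8, N(45)=13, N(44)=21, N(43)=34, N(42)=55, N(41)=89, N(40)=144, N(39)=233, N(38)=377, N(37)=610, N(36)=987, N(35)=1597, N(34)=2584, N(33)=4181, N(32)=6765, N(31)=10946, N(30)=17711, N(29)=28657
N(29) = 28657


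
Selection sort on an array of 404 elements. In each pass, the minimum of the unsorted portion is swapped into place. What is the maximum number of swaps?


Selection sort performs one swap per pass:
  Pass 1: find min in positions 0 to 403, swap with position 0
  Pass 2: find min in positions 1 to 403, swap with position 1
  Pass 3: find min in positions 2 to 403, swap with position 2
  Pass 4: find min in positions 3 to 403, swap with position 3
  Pass 5: find min in positions 4 to 403, swap with position 4
  ... (398 more passes)
Total passes (and swaps) = n - 1 = 404 - 1 = 403


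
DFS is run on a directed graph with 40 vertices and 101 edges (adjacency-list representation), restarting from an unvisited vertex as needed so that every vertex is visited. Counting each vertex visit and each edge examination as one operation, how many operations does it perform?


A full DFS traversal processes each vertex exactly once (push/pop on stack).
Each directed edge is examined once.
V = 40, E = 101
V + E = 141


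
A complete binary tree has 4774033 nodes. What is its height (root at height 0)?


In a complete binary tree, level k holds nodes 2^k .. 2^(k+1)-1 (1-indexed).
Height = floor(log2(n)) = floor(log2(4774033)) = 22
Check: 2^22 = 4194304 <= 4774033 < 8388608 = 2^23


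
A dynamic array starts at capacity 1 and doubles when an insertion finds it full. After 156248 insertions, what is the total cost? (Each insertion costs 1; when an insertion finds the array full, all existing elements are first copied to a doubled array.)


Insertion cost: 156248 (one per element)
Resizes occur just before inserting elements 2, 3, 5, 9, ...
Elements copied at each resize: 1 + 2 + 4 + 8 + 16 + 32 + 64 + 128 + 256 + 512 + 1024 + 2048 + 4096 + 8192 + 16384 + 32768 + 65536 + 131072
Sum of copies = 262143 (geometric series: 2^k - 1)
Total = 156248 + 262143 = 418391


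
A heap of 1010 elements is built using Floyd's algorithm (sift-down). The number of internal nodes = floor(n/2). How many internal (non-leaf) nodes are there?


Leaf nodes occupy roughly half the array.
Sift-down is called for each internal node, starting from the last one.
Internal nodes = floor(n/2) = floor(1010/2) = 505


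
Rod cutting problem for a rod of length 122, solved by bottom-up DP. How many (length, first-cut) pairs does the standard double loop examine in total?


For each subproblem length i = 1..122, the inner loop considers i possible first cuts.
Total = 1 + 2 + ... + 122
= 122*(122+1)/2
= 122*123/2 = 7503


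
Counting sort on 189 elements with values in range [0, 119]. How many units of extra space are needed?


Output array size: 189 (to store sorted result)
Count array size: 120 (one slot per possible value, range 0 to 119)
Total extra space = 189 + 120 = 309


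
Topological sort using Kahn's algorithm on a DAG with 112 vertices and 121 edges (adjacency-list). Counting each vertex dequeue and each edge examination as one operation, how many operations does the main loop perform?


Kahn's algorithm:
  1. Compute in-degrees: O(V + E)
  2. Process queue: each vertex dequeued once (O(V))
     each edge examined once (O(E))
Total = V + E = 112 + 121 = 233


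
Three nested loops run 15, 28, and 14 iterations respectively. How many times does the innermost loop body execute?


Loop 1 (outermost): 15 iterations
Loop 2 (middle): 28 iterations per outer
Loop 3 (innermost): 14 iterations per middle
Total = 15 * 28 * 14 = 5880


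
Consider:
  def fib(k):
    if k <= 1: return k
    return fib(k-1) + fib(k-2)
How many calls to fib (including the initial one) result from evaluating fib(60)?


Let C(m) = total calls to evaluate fib(m). Then C(0)=C(1)=1, and
C(m) = 1 + C(m-1) + C(m-2) for m >= 2.
Build the table (each entry = 1 + previous two):
  C(0) = 1
  C(1) = 1
  C(2) = 1 + 1 + 1 = 3
  C(3) = 1 + 3 + 1 = 5
  C(4) = 1 + 5 + 3 = 9
  C(5) = 1 + 9 + 5 = 15
  C(6) = 1 + 15 + 9 = 25
  C(7) = 1 + 25 + 15 = 41
  C(8) = 1 + 41 + 25 = 67
  C(9) = 1 + 67 + 41 = 109
  C(10) = 1 + 109 + 67 = 177
  C(11) = 1 + 177 + 109 = 287
  C(12) = 1 + 287 + 177 = 465
  C(13) = 1 + 465 + 287 = 753
  C(14) = 1 + 753 + 465 = 1219
  C(15) = 1 + 1219 + 753 = 1973
  C(16) = 1 + 1973 + 1219 = 3193
  C(17) = 1 + 3193 + 1973 = 5167
  C(18) = 1 + 5167 + 3193 = 8361
  C(19) = 1 + 8361 + 5167 = 13529
  C(20) = 1 + 13529 + 8361 = 21891
  C(21) = 1 + 21891 + 13529 = 35421
  C(22) = 1 + 35421 + 21891 = 57313
  C(23) = 1 + 57313 + 35421 = 92735
  C(24) = 1 + 92735 + 57313 = 150049
  C(25) = 1 + 150049 + 92735 = 242785
  C(26) = 1 + 242785 + 150049 = 392835
  C(27) = 1 + 392835 + 242785 = 635621
  C(28) = 1 + 635621 + 392835 = 1028457
  C(29) = 1 + 1028457 + 635621 = 1664079
  C(30) = 1 + 1664079 + 1028457 = 2692537
  C(31) = 1 + 2692537 + 1664079 = 4356617
  C(32) = 1 + 4356617 + 2692537 = 7049155
  C(33) = 1 + 7049155 + 4356617 = 11405773
  C(34) = 1 + 11405773 + 7049155 = 18454929
  C(35) = 1 + 18454929 + 11405773 = 29860703
  C(36) = 1 + 29860703 + 18454929 = 48315633
  C(37) = 1 + 48315633 + 29860703 = 78176337
  C(38) = 1 + 78176337 + 48315633 = 126491971
  C(39) = 1 + 126491971 + 78176337 = 204668309
  C(40) = 1 + 204668309 + 126491971 = 331160281
  C(41) = 1 + 331160281 + 204668309 = 535828591
  C(42) = 1 + 535828591 + 331160281 = 866988873
  C(43) = 1 + 866988873 + 535828591 = 1402817465
  C(44) = 1 + 1402817465 + 866988873 = 2269806339
  C(45) = 1 + 2269806339 + 1402817465 = 3672623805
  C(46) = 1 + 3672623805 + 2269806339 = 5942430145
  C(47) = 1 + 5942430145 + 3672623805 = 9615053951
  C(48) = 1 + 9615053951 + 5942430145 = 15557484097
  C(49) = 1 + 15557484097 + 9615053951 = 25172538049
  C(50) = 1 + 25172538049 + 15557484097 = 40730022147
  C(51) = 1 + 40730022147 + 25172538049 = 65902560197
  C(52) = 1 + 65902560197 + 40730022147 = 106632582345
  C(53) = 1 + 106632582345 + 65902560197 = 172535142543
  C(54) = 1 + 172535142543 + 106632582345 = 279167724889
  C(55) = 1 + 279167724889 + 172535142543 = 451702867433
  C(56) = 1 + 451702867433 + 279167724889 = 730870592323
  C(57) = 1 + 730870592323 + 451702867433 = 1182573459757
  C(58) = 1 + 1182573459757 + 730870592323 = 1913444052081
  C(59) = 1 + 1913444052081 + 1182573459757 = 3096017511839
  C(60) = 1 + 3096017511839 + 1913444052081 = 5009461563921
Total calls for fib(60) = 5009461563921


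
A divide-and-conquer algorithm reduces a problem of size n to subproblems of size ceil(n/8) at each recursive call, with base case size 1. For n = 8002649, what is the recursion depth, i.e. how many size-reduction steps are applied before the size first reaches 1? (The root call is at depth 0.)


Each step divides the size by 8 (rounding up); after k steps the size is ceil(n/8^k), which equals 1 exactly when 8^k >= n.
So the depth is the smallest k with 8^k >= 8002649, i.e. ceil(log_8(8002649)).
8^7 = 2097152 < 8002649 <= 16777216 = 8^8
Recursion depth = 8


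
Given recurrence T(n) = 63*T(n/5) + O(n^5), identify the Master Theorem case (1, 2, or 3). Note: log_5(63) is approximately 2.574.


Master Theorem parameters: a=63, b=5, c=5
log_b(a) = 2.574
Compare b^c with a: 5^5 = 3125 > 63, so c > log_b(a).
Comparing c=5 vs log_b(a)=2.574:
5 > 2.574 => Case 3
Result: T(n) = O(n^5)
Master Theorem case = 3


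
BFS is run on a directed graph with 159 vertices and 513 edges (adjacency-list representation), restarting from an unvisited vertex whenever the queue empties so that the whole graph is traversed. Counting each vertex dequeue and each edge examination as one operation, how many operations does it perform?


A full BFS traversal dequeues each vertex exactly once and examines each directed edge exactly once.
V = 159 (vertex processing cost)
E = 513 (edge examination cost)
Total operations proportional to V + E = 159 + 513 = 672


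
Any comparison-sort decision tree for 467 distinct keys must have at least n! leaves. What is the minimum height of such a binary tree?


A binary decision tree of height h has at most 2^h leaves and needs at least n! of them, so h >= ceil(log2(n!)).
467! is far too large to multiply out, so use Stirling's series:
  ln(n!) ~ n ln n - n + (1/2) ln(2 pi n) + 1/(12n)  (error below 1/(360 n^3), negligible here)
  ln(467) = 6.1463293
  n ln n = 467 * 6.1463293 = 2870.3358
  (1/2) ln(2 pi * 467) = (1/2) ln(2934.2475) = 3.9921
  1/(12*467) = 0.0002
  ln(467!) ~ 2870.3358 - 467 + 3.9921 + 0.0002 = 2407.3281
Convert to base 2: log2(467!) = 2407.3281 / ln 2 = 2407.3281 / 0.69314718 = 3473.0403
ceil(3473.0403) = 3474


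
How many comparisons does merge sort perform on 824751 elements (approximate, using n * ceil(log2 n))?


Recursion depth: ceil(log2(824751)) = 20
Each recursion level merges n = 824751 elements
Total = 824751 * 20 = 16495020


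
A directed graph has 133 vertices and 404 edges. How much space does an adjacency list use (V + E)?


Adjacency list: one list head per vertex + one entry per edge
Vertex heads: 133
Edge entries: 404
Total = 133 + 404 = 537


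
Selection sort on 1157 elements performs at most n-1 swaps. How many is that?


Each of the 1156 passes places one element in its final position.
Pass 1: swap minimum into position 0
Pass 2: swap minimum of remaining into position 1
...
Pass 1156: last two elements, one swap
Maximum swaps = 1157 - 1 = 1156


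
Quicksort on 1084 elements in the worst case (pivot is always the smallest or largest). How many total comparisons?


In the worst case, each partition step picks the worst pivot:
  Partition 1: 1083 comparisons (n-1 elements to compare)
  Partition 2: 1082 comparisons
  Partition 3: 1081 comparisons
  Partition 4: 1080 comparisons
  Partition 5: 1079 comparisons
  ...
  Last partition: 0 comparisons
Total = (n-1) + (n-2) + ... + 1 + 0 = n*(n-1)/2
= 1084*1083/2 = 586986


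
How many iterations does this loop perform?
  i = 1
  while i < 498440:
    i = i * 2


The loop variable doubles each iteration:
i = 1 -> 2 -> 4 -> 8 -> 16 -> 32 -> 64 -> 128 -> 256 -> 512 -> 1024 -> 2048 -> 4096 -> 8192 -> 16384 -> 32768 -> 65536 -> 131072 -> 262144 -> 524288 (stop, 524288 >= 498440)
Number of doublings = ceil(log2(498440)) = 19


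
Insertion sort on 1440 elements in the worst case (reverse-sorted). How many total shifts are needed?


In the worst case (reverse-sorted), each element shifts past all previous:
  Element 1: 1 shifts
  Element 2: 2 shifts
  Element 3: 3 shifts
  Element 4: 4 shifts
  Element 5: 5 shifts
  ...
  Element 1439: 1439 shifts
Total = 1 + 2 + ... + 1439
= 1440*(1440-1)/2 = 1036080


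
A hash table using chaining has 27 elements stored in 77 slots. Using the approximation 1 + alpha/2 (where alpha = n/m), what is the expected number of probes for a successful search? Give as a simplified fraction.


Load factor alpha = n/m = 27/77
Expected probes = 1 + alpha/2 = 1 + 27/(2*77)
= 1 + 27/154
= 154/154 + 27/154
= 181/154


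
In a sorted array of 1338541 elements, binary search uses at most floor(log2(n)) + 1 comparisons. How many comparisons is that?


Halving sequence: 1338541 -> 669270 -> 334635 -> 167317 -> 83658 -> 41829 -> 20914 -> 10457 -> 5228 -> 2614 -> 1307 -> 653 -> 326 -> 163 -> 81 -> 40 -> 20 -> 10 -> 5 -> 2 -> 1
Number of halvings = 20
Max comparisons = 20 + 1 = 21


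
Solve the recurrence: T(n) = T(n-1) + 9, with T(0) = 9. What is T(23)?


Unrolling the recurrence:
T(23) = T(22) + 9
       = T(21) + 9 + 9
       = T(20) + 9*3
       ...
       = T(0) + 9*23
       = 9 + 207 = 216


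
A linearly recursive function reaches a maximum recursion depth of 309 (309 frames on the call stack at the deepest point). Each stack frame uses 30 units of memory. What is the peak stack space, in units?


Maximum recursion depth = 309 frames
Memory per frame = 30 units
Total stack space = depth * frame_size
= 309 * 30 = 9270


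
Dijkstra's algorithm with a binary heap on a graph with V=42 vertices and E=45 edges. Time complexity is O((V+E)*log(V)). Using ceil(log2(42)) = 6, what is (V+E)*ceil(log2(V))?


Dijkstra with a binary heap: each vertex is extracted once, each edge may relax once.
Each heap operation costs O(log V).
V + E = 42 + 45 = 87
ceil(log2(42)) = 6 (since 2^5 = 32 < 42 <= 64 = 2^6)
Total heap work = (V+E) * ceil(log2(V)) = 87 * 6 = 522


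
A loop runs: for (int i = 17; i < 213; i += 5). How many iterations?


Loop starts at i = 17, increments by 5, stops when i >= 213.
Number of iterations = ceil((213 - 17) / 5)
= ceil(196 / 5)
= 40


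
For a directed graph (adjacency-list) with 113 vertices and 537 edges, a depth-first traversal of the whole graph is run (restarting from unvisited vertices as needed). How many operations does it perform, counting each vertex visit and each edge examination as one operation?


A full DFS traversal visits each vertex once and examines each edge once.
V = 113
E = 537
Sum = 113 + 537 = 650


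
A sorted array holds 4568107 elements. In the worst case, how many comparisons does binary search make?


Halving sequence: 4568107 -> 2284053 -> 1142026 -> 571013 -> 285506 -> 142753 -> 71376 -> 35688 -> 17844 -> 8922 -> 4461 -> 2230 -> 1115 -> 557 -> 278 -> 139 -> 69 -> 34 -> 17 -> 8 -> 4 -> 2 -> 1
Number of halvings = 22
Max comparisons = 22 + 1 = 23


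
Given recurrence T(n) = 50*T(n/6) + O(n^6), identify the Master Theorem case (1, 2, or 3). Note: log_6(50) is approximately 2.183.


Master Theorem parameters: a=50, b=6, c=6
log_b(a) = 2.183
Compare b^c with a: 6^6 = 46656 > 50, so c > log_b(a).
Comparing c=6 vs log_b(a)=2.183:
6 > 2.183 => Case 3
Result: T(n) = O(n^6)
Master Theorem case = 3


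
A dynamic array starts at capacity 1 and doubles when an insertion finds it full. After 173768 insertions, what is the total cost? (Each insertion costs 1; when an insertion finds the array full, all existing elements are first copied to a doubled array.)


Insertion cost: 173768 (one per element)
Resizes occur just before inserting elements 2, 3, 5, 9, ...
Elements copied at each resize: 1 + 2 + 4 + 8 + 16 + 32 + 64 + 128 + 256 + 512 + 1024 + 2048 + 4096 + 8192 + 16384 + 32768 + 65536 + 131072
Sum of copies = 262143 (geometric series: 2^k - 1)
Total = 173768 + 262143 = 435911
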